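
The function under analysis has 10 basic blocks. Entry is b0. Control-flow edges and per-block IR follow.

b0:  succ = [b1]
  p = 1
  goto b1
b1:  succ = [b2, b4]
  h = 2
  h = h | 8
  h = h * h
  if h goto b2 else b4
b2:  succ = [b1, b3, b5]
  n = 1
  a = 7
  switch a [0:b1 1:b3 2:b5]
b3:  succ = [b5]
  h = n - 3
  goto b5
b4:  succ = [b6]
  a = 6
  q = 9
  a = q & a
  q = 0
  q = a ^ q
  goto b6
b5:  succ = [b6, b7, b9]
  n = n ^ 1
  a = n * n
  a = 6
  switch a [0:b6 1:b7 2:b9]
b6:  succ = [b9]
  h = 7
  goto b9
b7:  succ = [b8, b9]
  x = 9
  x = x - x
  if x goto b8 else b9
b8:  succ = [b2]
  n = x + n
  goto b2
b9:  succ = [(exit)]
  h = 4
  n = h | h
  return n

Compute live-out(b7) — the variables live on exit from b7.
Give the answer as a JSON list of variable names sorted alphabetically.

Per-block:
  b0: def={p} ue=∅
  b1: def={h} ue=∅
  b2: def={a,n} ue=∅
  b3: def={h} ue={n}
  b4: def={a,q} ue=∅
  b5: def={a,n} ue={n}
  b6: def={h} ue=∅
  b7: def={x} ue=∅
  b8: def={n} ue={n,x}
  b9: def={h,n} ue=∅

Live sets:
  live b0: ∅→∅
  live b1: ∅→∅
  live b2: ∅→{n}
  live b3: {n}→{n}
  live b4: ∅→∅
  live b5: {n}→{n}
  live b6: ∅→∅
  live b7: {n}→{n,x}
  live b8: {n,x}→∅
  live b9: ∅→∅

live-out(b7) = ["n", "x"]

Answer: ["n", "x"]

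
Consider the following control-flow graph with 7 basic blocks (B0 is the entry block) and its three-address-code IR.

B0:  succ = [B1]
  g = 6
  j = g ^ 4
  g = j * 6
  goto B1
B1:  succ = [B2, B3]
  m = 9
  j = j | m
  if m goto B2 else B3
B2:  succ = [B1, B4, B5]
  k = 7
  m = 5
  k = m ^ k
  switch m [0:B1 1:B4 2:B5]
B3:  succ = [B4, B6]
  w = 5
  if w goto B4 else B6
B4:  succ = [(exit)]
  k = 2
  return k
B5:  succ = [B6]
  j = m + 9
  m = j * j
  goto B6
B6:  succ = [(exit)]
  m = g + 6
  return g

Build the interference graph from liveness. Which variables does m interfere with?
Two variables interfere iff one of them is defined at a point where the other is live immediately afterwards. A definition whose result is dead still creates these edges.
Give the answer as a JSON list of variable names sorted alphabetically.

Answer: ["g", "j", "k"]

Working:
Block summaries:
  B0: {g,j} / ∅
  B1: {j,m} / {j}
  B2: {k,m} / ∅
  B3: {w} / ∅
  B4: {k} / ∅
  B5: {j,m} / {m}
  B6: {m} / {g}

Live sets:
  live B0: ∅→{g,j}
  live B1: {g,j}→{g,j}
  live B2: {g,j}→{g,j,m}
  live B3: {g}→{g}
  live B4: ∅→∅
  live B5: {g,m}→{g}
  live B6: {g}→∅

Conflict graph:
  g: {j,k,m,w}
  j: {g,k,m}
  k: {g,j,m}
  m: {g,j,k}
  w: {g}

N(m) = ["g", "j", "k"]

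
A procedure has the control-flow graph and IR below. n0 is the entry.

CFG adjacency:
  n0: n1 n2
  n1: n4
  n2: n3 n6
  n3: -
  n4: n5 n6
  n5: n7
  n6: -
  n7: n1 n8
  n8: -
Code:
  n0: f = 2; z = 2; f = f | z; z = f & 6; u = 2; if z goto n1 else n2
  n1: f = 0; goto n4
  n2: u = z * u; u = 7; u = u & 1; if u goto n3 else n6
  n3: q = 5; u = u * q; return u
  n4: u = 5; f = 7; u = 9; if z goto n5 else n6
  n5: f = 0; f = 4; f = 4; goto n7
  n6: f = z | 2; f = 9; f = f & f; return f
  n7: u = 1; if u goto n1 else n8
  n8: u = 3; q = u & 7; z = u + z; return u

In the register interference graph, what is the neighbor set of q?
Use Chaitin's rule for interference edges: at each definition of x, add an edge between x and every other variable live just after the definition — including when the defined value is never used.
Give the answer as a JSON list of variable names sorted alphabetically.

def/use:
  n0: {f,u,z} / ∅
  n1: {f} / ∅
  n2: {u} / {u,z}
  n3: {q,u} / {u}
  n4: {f,u} / {z}
  n5: {f} / ∅
  n6: {f} / {z}
  n7: {u} / ∅
  n8: {q,u,z} / {z}

Backward fixpoint:
  n0: in=∅ out={u,z}
  n1: in={z} out={z}
  n2: in={u,z} out={u,z}
  n3: in={u} out=∅
  n4: in={z} out={z}
  n5: in={z} out={z}
  n6: in={z} out=∅
  n7: in={z} out={z}
  n8: in={z} out=∅

Interference:
  f — {z}
  q — {u,z}
  u — {q,z}
  z — {f,q,u}

N(q) = ["u", "z"]

Answer: ["u", "z"]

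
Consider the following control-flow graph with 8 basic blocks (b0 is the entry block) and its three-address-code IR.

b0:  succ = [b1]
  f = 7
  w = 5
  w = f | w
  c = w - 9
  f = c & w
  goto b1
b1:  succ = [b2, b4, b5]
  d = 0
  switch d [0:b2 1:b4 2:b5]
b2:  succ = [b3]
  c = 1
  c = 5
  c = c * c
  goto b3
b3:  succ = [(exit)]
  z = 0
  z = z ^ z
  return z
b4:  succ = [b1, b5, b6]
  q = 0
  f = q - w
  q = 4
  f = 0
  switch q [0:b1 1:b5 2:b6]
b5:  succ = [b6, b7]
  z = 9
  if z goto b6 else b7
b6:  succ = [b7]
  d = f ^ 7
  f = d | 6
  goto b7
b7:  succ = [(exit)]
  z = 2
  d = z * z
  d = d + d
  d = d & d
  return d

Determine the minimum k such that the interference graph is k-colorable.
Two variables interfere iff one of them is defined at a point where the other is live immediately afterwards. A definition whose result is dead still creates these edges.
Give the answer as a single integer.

def/use:
  b0: def={c,f,w} ue=∅
  b1: def={d} ue=∅
  b2: def={c} ue=∅
  b3: def={z} ue=∅
  b4: def={f,q} ue={w}
  b5: def={z} ue=∅
  b6: def={d,f} ue={f}
  b7: def={d,z} ue=∅

Live sets:
  live b0: ∅→{f,w}
  live b1: {f,w}→{f,w}
  live b2: ∅→∅
  live b3: ∅→∅
  live b4: {w}→{f,w}
  live b5: {f}→{f}
  live b6: {f}→∅
  live b7: ∅→∅

Interfere edges:
  c — {w}
  d — {f,w}
  f — {d,q,w,z}
  q — {f,w}
  w — {c,d,f,q}
  z — {f}

Colouring:
  lower bound: {d,f,w} mutually conflict ⇒ χ ≥ 3
  assign c→R0 d→R2 f→R0 q→R2 w→R1 z→R1 — no edge inside a register ⇒ χ ≤ 3
  χ = 3

Answer: 3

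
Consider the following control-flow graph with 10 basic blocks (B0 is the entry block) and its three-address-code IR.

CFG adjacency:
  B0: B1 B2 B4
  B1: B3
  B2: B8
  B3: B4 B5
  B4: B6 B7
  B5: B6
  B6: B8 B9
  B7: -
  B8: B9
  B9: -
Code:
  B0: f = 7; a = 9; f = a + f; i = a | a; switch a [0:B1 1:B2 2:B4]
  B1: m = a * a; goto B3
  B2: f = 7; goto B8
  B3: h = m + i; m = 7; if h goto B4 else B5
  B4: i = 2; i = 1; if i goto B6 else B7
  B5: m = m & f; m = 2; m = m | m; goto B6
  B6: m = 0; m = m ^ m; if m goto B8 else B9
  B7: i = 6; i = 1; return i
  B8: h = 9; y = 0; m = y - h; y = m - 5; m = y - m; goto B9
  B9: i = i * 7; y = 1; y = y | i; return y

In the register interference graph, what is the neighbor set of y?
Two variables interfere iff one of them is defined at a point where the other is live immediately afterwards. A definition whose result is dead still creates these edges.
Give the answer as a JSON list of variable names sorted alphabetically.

Answer: ["h", "i", "m"]

Derivation:
def/use:
  B0 def {a,f,i} use ∅
  B1 def {m} use {a}
  B2 def {f} use ∅
  B3 def {h,m} use {i,m}
  B4 def {i} use ∅
  B5 def {m} use {f,m}
  B6 def {m} use ∅
  B7 def {i} use ∅
  B8 def {h,m,y} use ∅
  B9 def {i,y} use {i}

Backward fixpoint:
  live B0: ∅→{a,f,i}
  live B1: {a,f,i}→{f,i,m}
  live B2: {i}→{i}
  live B3: {f,i,m}→{f,i,m}
  live B4: ∅→{i}
  live B5: {f,i,m}→{i}
  live B6: {i}→{i}
  live B7: ∅→∅
  live B8: {i}→{i}
  live B9: {i}→∅

Conflict graph:
  a: {f,i}
  f: {a,h,i,m}
  h: {f,i,m,y}
  i: {a,f,h,m,y}
  m: {f,h,i,y}
  y: {h,i,m}

N(y) = ["h", "i", "m"]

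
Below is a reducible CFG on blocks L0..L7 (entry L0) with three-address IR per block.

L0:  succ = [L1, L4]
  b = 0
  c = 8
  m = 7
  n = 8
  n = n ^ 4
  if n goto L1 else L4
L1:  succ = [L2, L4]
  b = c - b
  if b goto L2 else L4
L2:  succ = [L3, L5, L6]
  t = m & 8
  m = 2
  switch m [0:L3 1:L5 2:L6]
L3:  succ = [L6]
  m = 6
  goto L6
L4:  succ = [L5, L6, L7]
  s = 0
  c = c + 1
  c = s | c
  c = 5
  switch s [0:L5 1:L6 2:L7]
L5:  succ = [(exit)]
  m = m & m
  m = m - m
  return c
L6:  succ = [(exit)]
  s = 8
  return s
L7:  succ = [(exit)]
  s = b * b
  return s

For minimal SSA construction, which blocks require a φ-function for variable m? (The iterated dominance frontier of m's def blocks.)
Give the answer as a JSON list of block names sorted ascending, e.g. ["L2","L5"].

Answer: ["L5", "L6"]

Derivation:
idom tree: L1←L0 L2←L1 L3←L2 L4←L0 L5←L0 L6←L0 L7←L4
Dom at joins:
  L4: preds {L0,L1}: {L0} ∩ {L0,L1} = {L0}; idom=L0
  L5: preds {L2,L4}: {L0,L1,L2} ∩ {L0,L4} = {L0}; idom=L0
  L6: preds {L2,L3,L4}: {L0,L1,L2} ∩ {L0,L1,L2,L3} ∩ {L0,L4} = {L0}; idom=L0

Frontier:
  join L4 pred L0: · stop@L0
  join L4 pred L1: L1 stop@L0
  join L5 pred L2: L2→L1 stop@L0
  join L5 pred L4: L4 stop@L0
  join L6 pred L2: L2→L1 stop@L0
  join L6 pred L3: L3→L2→L1 stop@L0
  join L6 pred L4: L4 stop@L0
  L0 → ∅
  L1 → {L4,L5,L6}
  L2 → {L5,L6}
  L3 → {L6}
  L4 → {L5,L6}
  L5 → ∅
  L6 → ∅
  L7 → ∅

φ for m: defs {L0,L2,L3,L5}
  DF⁺ = {L5,L6}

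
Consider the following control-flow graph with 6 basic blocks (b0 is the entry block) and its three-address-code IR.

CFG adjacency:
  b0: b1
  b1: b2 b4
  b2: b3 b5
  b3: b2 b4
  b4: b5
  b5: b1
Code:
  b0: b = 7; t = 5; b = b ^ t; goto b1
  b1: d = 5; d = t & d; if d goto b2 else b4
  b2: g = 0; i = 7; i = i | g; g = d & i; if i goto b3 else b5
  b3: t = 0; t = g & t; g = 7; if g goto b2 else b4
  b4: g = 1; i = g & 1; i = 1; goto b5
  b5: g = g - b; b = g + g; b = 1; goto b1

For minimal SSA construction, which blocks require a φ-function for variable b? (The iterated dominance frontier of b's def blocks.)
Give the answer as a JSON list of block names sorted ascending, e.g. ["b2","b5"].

idom tree: b1←b0 b2←b1 b3←b2 b4←b1 b5←b1
Join-block Dom:
  b1: preds {b0,b5}: {b0} ∩ {b0,b1,b5} = {b0}; idom=b0
  b2: preds {b1,b3}: {b0,b1} ∩ {b0,b1,b2,b3} = {b0,b1}; idom=b1
  b4: preds {b1,b3}: {b0,b1} ∩ {b0,b1,b2,b3} = {b0,b1}; idom=b1
  b5: preds {b2,b4}: {b0,b1,b2} ∩ {b0,b1,b4} = {b0,b1}; idom=b1

DF walk-up:
  join b1 pred b0: · stop@b0
  join b1 pred b5: b5→b1 stop@b0
  join b2 pred b1: · stop@b1
  join b2 pred b3: b3→b2 stop@b1
  join b4 pred b1: · stop@b1
  join b4 pred b3: b3→b2 stop@b1
  join b5 pred b2: b2 stop@b1
  join b5 pred b4: b4 stop@b1
  DF(b0)=∅
  DF(b1)={b1}
  DF(b2)={b2,b4,b5}
  DF(b3)={b2,b4}
  DF(b4)={b5}
  DF(b5)={b1}

φ for b: defs {b0,b5}
  DF⁺ = {b1}

Answer: ["b1"]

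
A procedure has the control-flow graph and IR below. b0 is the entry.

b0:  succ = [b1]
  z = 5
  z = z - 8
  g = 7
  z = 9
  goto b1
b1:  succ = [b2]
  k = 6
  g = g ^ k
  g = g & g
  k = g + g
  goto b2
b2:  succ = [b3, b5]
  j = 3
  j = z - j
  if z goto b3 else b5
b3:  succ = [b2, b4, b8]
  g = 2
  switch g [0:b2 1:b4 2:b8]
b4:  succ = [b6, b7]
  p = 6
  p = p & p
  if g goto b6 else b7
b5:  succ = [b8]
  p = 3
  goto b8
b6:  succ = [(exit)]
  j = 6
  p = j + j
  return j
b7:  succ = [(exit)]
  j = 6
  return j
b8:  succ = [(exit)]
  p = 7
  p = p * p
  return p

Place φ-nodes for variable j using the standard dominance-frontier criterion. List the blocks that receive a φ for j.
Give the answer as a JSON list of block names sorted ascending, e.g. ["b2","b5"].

Answer: ["b2"]

Analysis:
idom tree: b1←b0 b2←b1 b3←b2 b4←b3 b5←b2 b6←b4 b7←b4 b8←b2
Join-block Dom:
  b2: preds {b1,b3}: {b0,b1} ∩ {b0,b1,b2,b3} = {b0,b1}; idom=b1
  b8: preds {b3,b5}: {b0,b1,b2,b3} ∩ {b0,b1,b2,b5} = {b0,b1,b2}; idom=b2

Frontier:
  join b2 pred b1: · stop@b1
  join b2 pred b3: b3→b2 stop@b1
  join b8 pred b3: b3 stop@b2
  join b8 pred b5: b5 stop@b2
  b0: DF=∅
  b1: DF=∅
  b2: DF={b2}
  b3: DF={b2,b8}
  b4: DF=∅
  b5: DF={b8}
  b6: DF=∅
  b7: DF=∅
  b8: DF=∅

φ for j: defs {b2,b6,b7}
  DF⁺ = {b2}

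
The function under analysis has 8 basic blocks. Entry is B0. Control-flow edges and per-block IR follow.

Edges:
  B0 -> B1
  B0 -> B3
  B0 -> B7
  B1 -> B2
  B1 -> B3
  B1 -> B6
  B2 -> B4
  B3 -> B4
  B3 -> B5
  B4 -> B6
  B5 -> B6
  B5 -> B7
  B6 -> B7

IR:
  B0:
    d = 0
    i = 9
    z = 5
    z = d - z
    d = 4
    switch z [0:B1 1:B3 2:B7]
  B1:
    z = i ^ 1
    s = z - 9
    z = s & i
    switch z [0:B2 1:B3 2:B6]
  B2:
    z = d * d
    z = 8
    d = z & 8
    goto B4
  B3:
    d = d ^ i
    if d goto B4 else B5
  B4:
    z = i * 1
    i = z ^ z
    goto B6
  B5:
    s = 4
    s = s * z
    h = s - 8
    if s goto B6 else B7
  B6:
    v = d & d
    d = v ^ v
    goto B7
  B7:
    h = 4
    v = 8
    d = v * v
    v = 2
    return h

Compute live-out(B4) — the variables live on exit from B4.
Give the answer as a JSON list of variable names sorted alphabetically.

Answer: ["d"]

Working:
def/use:
  B0: {d,i,z} / ∅
  B1: {s,z} / {i}
  B2: {d,z} / {d}
  B3: {d} / {d,i}
  B4: {i,z} / {i}
  B5: {h,s} / {z}
  B6: {d,v} / {d}
  B7: {d,h,v} / ∅

Liveness:
  B0 li=∅ lo={d,i,z}
  B1 li={d,i} lo={d,i,z}
  B2 li={d,i} lo={d,i}
  B3 li={d,i,z} lo={d,i,z}
  B4 li={d,i} lo={d}
  B5 li={d,z} lo={d}
  B6 li={d} lo=∅
  B7 li=∅ lo=∅

live-out(B4) = ["d"]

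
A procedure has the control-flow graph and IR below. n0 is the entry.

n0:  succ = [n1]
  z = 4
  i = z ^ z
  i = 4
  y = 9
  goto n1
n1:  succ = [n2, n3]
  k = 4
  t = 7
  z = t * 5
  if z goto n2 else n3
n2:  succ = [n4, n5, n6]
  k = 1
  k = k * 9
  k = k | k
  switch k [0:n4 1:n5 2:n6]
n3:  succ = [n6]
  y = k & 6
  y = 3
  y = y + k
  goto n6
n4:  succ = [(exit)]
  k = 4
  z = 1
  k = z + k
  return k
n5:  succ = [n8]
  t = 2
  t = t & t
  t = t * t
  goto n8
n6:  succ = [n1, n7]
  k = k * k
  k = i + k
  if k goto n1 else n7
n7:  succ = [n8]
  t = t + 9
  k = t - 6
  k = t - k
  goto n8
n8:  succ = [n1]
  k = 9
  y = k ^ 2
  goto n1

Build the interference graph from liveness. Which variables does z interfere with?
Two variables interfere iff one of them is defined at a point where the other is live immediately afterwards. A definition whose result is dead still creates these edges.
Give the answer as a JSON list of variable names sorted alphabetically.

def/use:
  n0: {i,y,z} / ∅
  n1: {k,t,z} / ∅
  n2: {k} / ∅
  n3: {y} / {k}
  n4: {k,z} / ∅
  n5: {t} / ∅
  n6: {k} / {i,k}
  n7: {k,t} / {t}
  n8: {k,y} / ∅

Liveness:
  n0: in=∅ out={i}
  n1: in={i} out={i,k,t}
  n2: in={i,t} out={i,k,t}
  n3: in={i,k,t} out={i,k,t}
  n4: in=∅ out=∅
  n5: in={i} out={i}
  n6: in={i,k,t} out={i,t}
  n7: in={i,t} out={i}
  n8: in={i} out={i}

Conflict graph:
  i: {k,t,y,z}
  k: {i,t,y,z}
  t: {i,k,y,z}
  y: {i,k,t}
  z: {i,k,t}

N(z) = ["i", "k", "t"]

Answer: ["i", "k", "t"]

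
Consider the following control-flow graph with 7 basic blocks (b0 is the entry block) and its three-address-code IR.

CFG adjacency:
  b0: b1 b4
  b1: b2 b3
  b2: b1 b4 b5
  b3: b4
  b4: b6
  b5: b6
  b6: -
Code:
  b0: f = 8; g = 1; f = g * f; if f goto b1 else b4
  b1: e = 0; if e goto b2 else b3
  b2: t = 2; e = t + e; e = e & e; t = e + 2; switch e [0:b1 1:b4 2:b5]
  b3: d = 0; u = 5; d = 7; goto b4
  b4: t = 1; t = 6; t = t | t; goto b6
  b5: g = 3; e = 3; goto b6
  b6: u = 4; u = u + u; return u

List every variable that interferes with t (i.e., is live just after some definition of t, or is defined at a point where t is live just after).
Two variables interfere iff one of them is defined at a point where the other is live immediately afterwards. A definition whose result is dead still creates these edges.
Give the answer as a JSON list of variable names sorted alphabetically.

Block summaries:
  b0 def {f,g} use ∅
  b1 def {e} use ∅
  b2 def {e,t} use {e}
  b3 def {d,u} use ∅
  b4 def {t} use ∅
  b5 def {e,g} use ∅
  b6 def {u} use ∅

Liveness:
  live b0: ∅→∅
  live b1: ∅→{e}
  live b2: {e}→∅
  live b3: ∅→∅
  live b4: ∅→∅
  live b5: ∅→∅
  live b6: ∅→∅

Conflict graph:
  d: ∅
  e: {t}
  f: {g}
  g: {f}
  t: {e}
  u: ∅

N(t) = ["e"]

Answer: ["e"]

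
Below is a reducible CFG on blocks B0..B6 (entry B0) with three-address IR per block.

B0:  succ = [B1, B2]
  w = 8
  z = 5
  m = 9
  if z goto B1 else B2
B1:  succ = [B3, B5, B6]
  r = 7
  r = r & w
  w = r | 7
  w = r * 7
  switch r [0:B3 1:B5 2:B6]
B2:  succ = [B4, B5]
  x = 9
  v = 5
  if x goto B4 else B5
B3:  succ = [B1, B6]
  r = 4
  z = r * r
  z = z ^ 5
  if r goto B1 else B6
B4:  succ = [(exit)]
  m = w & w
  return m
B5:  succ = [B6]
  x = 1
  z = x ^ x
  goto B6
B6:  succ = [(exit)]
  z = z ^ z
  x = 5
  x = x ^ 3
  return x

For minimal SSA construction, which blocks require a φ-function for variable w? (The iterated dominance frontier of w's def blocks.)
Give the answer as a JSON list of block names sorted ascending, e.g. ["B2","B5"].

Answer: ["B1", "B5", "B6"]

Analysis:
idom tree: B1←B0 B2←B0 B3←B1 B4←B2 B5←B0 B6←B0
Join-block Dom:
  B1: preds {B0,B3}: {B0} ∩ {B0,B1,B3} = {B0}; idom=B0
  B5: preds {B1,B2}: {B0,B1} ∩ {B0,B2} = {B0}; idom=B0
  B6: preds {B1,B3,B5}: {B0,B1} ∩ {B0,B1,B3} ∩ {B0,B5} = {B0}; idom=B0

Frontier:
  B1←B0: walk · to B0
  B1←B3: walk B3→B1 to B0
  B5←B1: walk B1 to B0
  B5←B2: walk B2 to B0
  B6←B1: walk B1 to B0
  B6←B3: walk B3→B1 to B0
  B6←B5: walk B5 to B0
  B0: DF=∅
  B1: DF={B1,B5,B6}
  B2: DF={B5}
  B3: DF={B1,B6}
  B4: DF=∅
  B5: DF={B6}
  B6: DF=∅

φ for w: defs {B0,B1}
  DF⁺ = {B1,B5,B6}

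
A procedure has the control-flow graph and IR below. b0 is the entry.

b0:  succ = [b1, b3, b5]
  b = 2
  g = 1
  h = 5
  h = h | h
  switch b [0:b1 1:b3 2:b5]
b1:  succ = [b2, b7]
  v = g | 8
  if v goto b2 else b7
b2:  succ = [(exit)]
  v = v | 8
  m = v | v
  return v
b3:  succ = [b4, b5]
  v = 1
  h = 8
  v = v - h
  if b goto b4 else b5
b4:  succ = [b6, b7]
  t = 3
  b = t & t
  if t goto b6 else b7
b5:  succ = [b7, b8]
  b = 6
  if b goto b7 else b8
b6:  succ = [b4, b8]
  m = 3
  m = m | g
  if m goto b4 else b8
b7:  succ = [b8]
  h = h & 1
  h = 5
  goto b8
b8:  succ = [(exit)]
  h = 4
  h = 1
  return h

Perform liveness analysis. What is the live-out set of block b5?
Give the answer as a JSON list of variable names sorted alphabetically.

Answer: ["h"]

Working:
Block summaries:
  b0: {b,g,h} / ∅
  b1: {v} / {g}
  b2: {m,v} / {v}
  b3: {h,v} / {b}
  b4: {b,t} / ∅
  b5: {b} / ∅
  b6: {m} / {g}
  b7: {h} / {h}
  b8: {h} / ∅

Liveness:
  b0: in=∅ out={b,g,h}
  b1: in={g,h} out={h,v}
  b2: in={v} out=∅
  b3: in={b,g} out={g,h}
  b4: in={g,h} out={g,h}
  b5: in={h} out={h}
  b6: in={g,h} out={g,h}
  b7: in={h} out=∅
  b8: in=∅ out=∅

live-out(b5) = ["h"]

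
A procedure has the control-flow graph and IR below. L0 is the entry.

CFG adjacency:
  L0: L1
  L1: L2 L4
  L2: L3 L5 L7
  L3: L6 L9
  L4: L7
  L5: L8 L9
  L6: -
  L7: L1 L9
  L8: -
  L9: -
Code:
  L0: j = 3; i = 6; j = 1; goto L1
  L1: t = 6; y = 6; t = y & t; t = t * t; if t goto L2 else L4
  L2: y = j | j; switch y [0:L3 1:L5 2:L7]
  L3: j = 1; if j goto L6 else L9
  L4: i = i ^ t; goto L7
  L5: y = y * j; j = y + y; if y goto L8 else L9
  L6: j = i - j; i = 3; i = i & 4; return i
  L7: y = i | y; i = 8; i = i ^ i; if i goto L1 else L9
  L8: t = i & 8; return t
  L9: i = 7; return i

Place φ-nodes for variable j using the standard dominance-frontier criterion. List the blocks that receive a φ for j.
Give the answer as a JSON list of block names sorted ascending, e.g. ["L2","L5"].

Answer: ["L9"]

Analysis:
idom tree: L1←L0 L2←L1 L3←L2 L4←L1 L5←L2 L6←L3 L7←L1 L8←L5 L9←L1
Dom at joins:
  L1: preds {L0,L7}: {L0} ∩ {L0,L1,L7} = {L0}; idom=L0
  L7: preds {L2,L4}: {L0,L1,L2} ∩ {L0,L1,L4} = {L0,L1}; idom=L1
  L9: preds {L3,L5,L7}: {L0,L1,L2,L3} ∩ {L0,L1,L2,L5} ∩ {L0,L1,L7} = {L0,L1}; idom=L1

DF derivation:
  join L1 pred L0: · stop@L0
  join L1 pred L7: L7→L1 stop@L0
  join L7 pred L2: L2 stop@L1
  join L7 pred L4: L4 stop@L1
  join L9 pred L3: L3→L2 stop@L1
  join L9 pred L5: L5→L2 stop@L1
  join L9 pred L7: L7 stop@L1
  DF(L0)=∅
  DF(L1)={L1}
  DF(L2)={L7,L9}
  DF(L3)={L9}
  DF(L4)={L7}
  DF(L5)={L9}
  DF(L6)=∅
  DF(L7)={L1,L9}
  DF(L8)=∅
  DF(L9)=∅

φ for j: defs {L0,L3,L5,L6}
  DF⁺ = {L9}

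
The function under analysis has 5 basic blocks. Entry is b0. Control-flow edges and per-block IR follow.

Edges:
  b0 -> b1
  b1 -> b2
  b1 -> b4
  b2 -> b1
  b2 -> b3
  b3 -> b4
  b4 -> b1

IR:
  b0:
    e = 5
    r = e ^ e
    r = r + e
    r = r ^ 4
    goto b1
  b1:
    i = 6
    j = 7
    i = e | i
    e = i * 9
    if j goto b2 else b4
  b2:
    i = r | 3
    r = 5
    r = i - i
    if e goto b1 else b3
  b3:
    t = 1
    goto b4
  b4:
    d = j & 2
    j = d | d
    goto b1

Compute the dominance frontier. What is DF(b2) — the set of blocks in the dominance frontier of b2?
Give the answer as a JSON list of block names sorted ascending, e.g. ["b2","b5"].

idom tree: b1←b0 b2←b1 b3←b2 b4←b1
Join-block Dom:
  b1: preds {b0,b2,b4}: {b0} ∩ {b0,b1,b2} ∩ {b0,b1,b4} = {b0}; idom=b0
  b4: preds {b1,b3}: {b0,b1} ∩ {b0,b1,b2,b3} = {b0,b1}; idom=b1

DF derivation:
  join b1 pred b0: · stop@b0
  join b1 pred b2: b2→b1 stop@b0
  join b1 pred b4: b4→b1 stop@b0
  join b4 pred b1: · stop@b1
  join b4 pred b3: b3→b2 stop@b1
  b0: DF=∅
  b1: DF={b1}
  b2: DF={b1,b4}
  b3: DF={b4}
  b4: DF={b1}

DF(b2) = ["b1", "b4"]

Answer: ["b1", "b4"]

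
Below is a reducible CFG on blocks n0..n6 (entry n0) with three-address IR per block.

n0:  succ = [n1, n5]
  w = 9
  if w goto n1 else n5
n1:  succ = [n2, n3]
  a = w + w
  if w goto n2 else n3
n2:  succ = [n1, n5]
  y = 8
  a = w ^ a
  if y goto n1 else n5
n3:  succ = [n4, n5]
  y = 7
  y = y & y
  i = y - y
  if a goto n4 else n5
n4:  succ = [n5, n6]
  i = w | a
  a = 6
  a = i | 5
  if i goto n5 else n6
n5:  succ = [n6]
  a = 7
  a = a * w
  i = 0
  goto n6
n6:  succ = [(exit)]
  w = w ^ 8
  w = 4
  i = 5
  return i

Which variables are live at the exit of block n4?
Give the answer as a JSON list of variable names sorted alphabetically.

Answer: ["w"]

Analysis:
def/use:
  n0: def={w} ue=∅
  n1: def={a} ue={w}
  n2: def={a,y} ue={a,w}
  n3: def={i,y} ue={a}
  n4: def={a,i} ue={a,w}
  n5: def={a,i} ue={w}
  n6: def={i,w} ue={w}

Liveness:
  n0 li=∅ lo={w}
  n1 li={w} lo={a,w}
  n2 li={a,w} lo={w}
  n3 li={a,w} lo={a,w}
  n4 li={a,w} lo={w}
  n5 li={w} lo={w}
  n6 li={w} lo=∅

live-out(n4) = ["w"]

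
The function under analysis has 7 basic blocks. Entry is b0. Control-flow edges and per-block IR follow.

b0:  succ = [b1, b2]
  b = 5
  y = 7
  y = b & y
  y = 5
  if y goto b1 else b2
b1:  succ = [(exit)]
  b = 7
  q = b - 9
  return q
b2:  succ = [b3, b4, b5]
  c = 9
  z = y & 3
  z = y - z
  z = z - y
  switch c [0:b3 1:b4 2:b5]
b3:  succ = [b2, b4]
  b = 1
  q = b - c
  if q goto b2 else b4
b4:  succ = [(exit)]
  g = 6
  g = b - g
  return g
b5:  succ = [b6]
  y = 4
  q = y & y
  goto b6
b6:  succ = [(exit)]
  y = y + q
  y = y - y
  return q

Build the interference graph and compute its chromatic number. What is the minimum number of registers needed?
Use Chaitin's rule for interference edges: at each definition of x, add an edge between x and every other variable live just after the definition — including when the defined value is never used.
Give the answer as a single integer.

Answer: 4

Derivation:
Block summaries:
  b0: def={b,y} ue=∅
  b1: def={b,q} ue=∅
  b2: def={c,z} ue={y}
  b3: def={b,q} ue={c}
  b4: def={g} ue={b}
  b5: def={q,y} ue=∅
  b6: def={y} ue={q,y}

Liveness:
  b0 li=∅ lo={b,y}
  b1 li=∅ lo=∅
  b2 li={b,y} lo={b,c,y}
  b3 li={c,y} lo={b,y}
  b4 li={b} lo=∅
  b5 li=∅ lo={q,y}
  b6 li={q,y} lo=∅

Interference:
  b: {c,g,q,y,z}
  c: {b,y,z}
  g: {b}
  q: {b,y}
  y: {b,c,q,z}
  z: {b,c,y}

Chromatic number:
  clique {b,c,y,z} ⇒ need ≥ 4
  4-colouring: R0={b}  R1={g,y}  R2={c,q}  R3={z}
  χ = 4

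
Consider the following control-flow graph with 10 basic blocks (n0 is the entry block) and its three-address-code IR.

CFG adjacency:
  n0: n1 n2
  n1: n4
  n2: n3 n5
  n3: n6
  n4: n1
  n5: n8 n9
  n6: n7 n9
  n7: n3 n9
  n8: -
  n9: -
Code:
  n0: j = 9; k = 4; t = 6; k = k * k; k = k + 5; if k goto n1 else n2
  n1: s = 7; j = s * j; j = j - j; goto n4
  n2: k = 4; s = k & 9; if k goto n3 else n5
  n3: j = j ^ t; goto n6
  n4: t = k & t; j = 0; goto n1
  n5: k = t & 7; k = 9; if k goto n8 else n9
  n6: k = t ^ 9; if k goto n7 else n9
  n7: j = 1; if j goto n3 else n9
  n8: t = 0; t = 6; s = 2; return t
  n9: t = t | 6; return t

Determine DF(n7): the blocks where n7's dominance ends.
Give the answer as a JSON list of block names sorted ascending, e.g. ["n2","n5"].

Answer: ["n3", "n9"]

Analysis:
idom tree: n1←n0 n2←n0 n3←n2 n4←n1 n5←n2 n6←n3 n7←n6 n8←n5 n9←n2
Dom at joins:
  n1: preds {n0,n4}: {n0} ∩ {n0,n1,n4} = {n0}; idom=n0
  n3: preds {n2,n7}: {n0,n2} ∩ {n0,n2,n3,n6,n7} = {n0,n2}; idom=n2
  n9: preds {n5,n6,n7}: {n0,n2,n5} ∩ {n0,n2,n3,n6} ∩ {n0,n2,n3,n6,n7} = {n0,n2}; idom=n2

DF walk-up:
  join n1 pred n0: · stop@n0
  join n1 pred n4: n4→n1 stop@n0
  join n3 pred n2: · stop@n2
  join n3 pred n7: n7→n6→n3 stop@n2
  join n9 pred n5: n5 stop@n2
  join n9 pred n6: n6→n3 stop@n2
  join n9 pred n7: n7→n6→n3 stop@n2
  n0 → ∅
  n1 → {n1}
  n2 → ∅
  n3 → {n3,n9}
  n4 → {n1}
  n5 → {n9}
  n6 → {n3,n9}
  n7 → {n3,n9}
  n8 → ∅
  n9 → ∅

DF(n7) = ["n3", "n9"]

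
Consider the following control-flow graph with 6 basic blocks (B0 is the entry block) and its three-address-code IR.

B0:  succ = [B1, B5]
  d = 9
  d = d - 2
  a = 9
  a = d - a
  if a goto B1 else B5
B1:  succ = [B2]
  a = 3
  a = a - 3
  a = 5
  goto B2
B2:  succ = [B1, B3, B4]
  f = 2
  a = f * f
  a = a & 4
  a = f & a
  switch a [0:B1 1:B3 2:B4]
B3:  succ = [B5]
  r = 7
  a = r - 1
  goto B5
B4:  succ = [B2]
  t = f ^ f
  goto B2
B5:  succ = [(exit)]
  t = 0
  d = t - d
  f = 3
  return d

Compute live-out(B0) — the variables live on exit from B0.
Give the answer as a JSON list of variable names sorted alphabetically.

Answer: ["d"]

Derivation:
Per-block:
  B0: {a,d} / ∅
  B1: {a} / ∅
  B2: {a,f} / ∅
  B3: {a,r} / ∅
  B4: {t} / {f}
  B5: {d,f,t} / {d}

Liveness:
  B0 li=∅ lo={d}
  B1 li={d} lo={d}
  B2 li={d} lo={d,f}
  B3 li={d} lo={d}
  B4 li={d,f} lo={d}
  B5 li={d} lo=∅

live-out(B0) = ["d"]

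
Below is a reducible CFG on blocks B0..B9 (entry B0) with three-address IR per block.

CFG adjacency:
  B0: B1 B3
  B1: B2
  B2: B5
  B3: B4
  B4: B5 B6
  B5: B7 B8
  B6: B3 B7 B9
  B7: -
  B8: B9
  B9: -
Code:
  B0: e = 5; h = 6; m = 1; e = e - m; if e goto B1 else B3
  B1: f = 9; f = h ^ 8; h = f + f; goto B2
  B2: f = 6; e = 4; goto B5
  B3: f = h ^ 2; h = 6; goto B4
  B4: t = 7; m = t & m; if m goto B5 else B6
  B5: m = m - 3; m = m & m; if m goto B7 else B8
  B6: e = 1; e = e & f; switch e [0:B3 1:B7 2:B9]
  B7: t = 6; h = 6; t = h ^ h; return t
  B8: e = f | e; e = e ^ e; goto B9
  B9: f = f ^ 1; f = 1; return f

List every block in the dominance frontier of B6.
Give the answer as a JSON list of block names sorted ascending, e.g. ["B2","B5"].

idom tree: B1←B0 B2←B1 B3←B0 B4←B3 B5←B0 B6←B4 B7←B0 B8←B5 B9←B0
Join-block Dom:
  B3: preds {B0,B6}: {B0} ∩ {B0,B3,B4,B6} = {B0}; idom=B0
  B5: preds {B2,B4}: {B0,B1,B2} ∩ {B0,B3,B4} = {B0}; idom=B0
  B7: preds {B5,B6}: {B0,B5} ∩ {B0,B3,B4,B6} = {B0}; idom=B0
  B9: preds {B6,B8}: {B0,B3,B4,B6} ∩ {B0,B5,B8} = {B0}; idom=B0

Frontier:
  join B3 pred B0: · stop@B0
  join B3 pred B6: B6→B4→B3 stop@B0
  join B5 pred B2: B2→B1 stop@B0
  join B5 pred B4: B4→B3 stop@B0
  join B7 pred B5: B5 stop@B0
  join B7 pred B6: B6→B4→B3 stop@B0
  join B9 pred B6: B6→B4→B3 stop@B0
  join B9 pred B8: B8→B5 stop@B0
  B0 → ∅
  B1 → {B5}
  B2 → {B5}
  B3 → {B3,B5,B7,B9}
  B4 → {B3,B5,B7,B9}
  B5 → {B7,B9}
  B6 → {B3,B7,B9}
  B7 → ∅
  B8 → {B9}
  B9 → ∅

DF(B6) = ["B3", "B7", "B9"]

Answer: ["B3", "B7", "B9"]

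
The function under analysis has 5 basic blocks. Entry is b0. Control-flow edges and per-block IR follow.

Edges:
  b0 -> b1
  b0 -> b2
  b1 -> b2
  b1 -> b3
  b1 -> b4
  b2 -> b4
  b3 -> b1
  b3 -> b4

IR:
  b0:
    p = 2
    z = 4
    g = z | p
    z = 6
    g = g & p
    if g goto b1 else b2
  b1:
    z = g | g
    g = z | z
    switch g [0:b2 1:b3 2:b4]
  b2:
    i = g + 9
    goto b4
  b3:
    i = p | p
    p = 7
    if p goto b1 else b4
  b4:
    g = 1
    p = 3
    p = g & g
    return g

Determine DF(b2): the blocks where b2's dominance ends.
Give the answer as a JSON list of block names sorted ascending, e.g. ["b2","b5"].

Answer: ["b4"]

Derivation:
idom tree: b1←b0 b2←b0 b3←b1 b4←b0
Join-block Dom:
  b1: preds {b0,b3}: {b0} ∩ {b0,b1,b3} = {b0}; idom=b0
  b2: preds {b0,b1}: {b0} ∩ {b0,b1} = {b0}; idom=b0
  b4: preds {b1,b2,b3}: {b0,b1} ∩ {b0,b2} ∩ {b0,b1,b3} = {b0}; idom=b0

DF derivation:
  join b1 pred b0: · stop@b0
  join b1 pred b3: b3→b1 stop@b0
  join b2 pred b0: · stop@b0
  join b2 pred b1: b1 stop@b0
  join b4 pred b1: b1 stop@b0
  join b4 pred b2: b2 stop@b0
  join b4 pred b3: b3→b1 stop@b0
  b0: DF=∅
  b1: DF={b1,b2,b4}
  b2: DF={b4}
  b3: DF={b1,b4}
  b4: DF=∅

DF(b2) = ["b4"]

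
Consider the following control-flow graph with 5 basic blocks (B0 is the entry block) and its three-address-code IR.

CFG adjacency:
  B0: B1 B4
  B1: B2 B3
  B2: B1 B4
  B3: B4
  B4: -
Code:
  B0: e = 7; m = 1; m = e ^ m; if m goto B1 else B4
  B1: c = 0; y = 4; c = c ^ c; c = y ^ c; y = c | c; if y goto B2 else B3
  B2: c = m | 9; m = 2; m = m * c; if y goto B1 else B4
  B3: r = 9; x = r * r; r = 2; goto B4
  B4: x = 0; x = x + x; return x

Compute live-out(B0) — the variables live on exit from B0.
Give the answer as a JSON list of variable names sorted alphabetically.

def/use:
  B0 def {e,m} use ∅
  B1 def {c,y} use ∅
  B2 def {c,m} use {m,y}
  B3 def {r,x} use ∅
  B4 def {x} use ∅

Live sets:
  B0 li=∅ lo={m}
  B1 li={m} lo={m,y}
  B2 li={m,y} lo={m}
  B3 li=∅ lo=∅
  B4 li=∅ lo=∅

live-out(B0) = ["m"]

Answer: ["m"]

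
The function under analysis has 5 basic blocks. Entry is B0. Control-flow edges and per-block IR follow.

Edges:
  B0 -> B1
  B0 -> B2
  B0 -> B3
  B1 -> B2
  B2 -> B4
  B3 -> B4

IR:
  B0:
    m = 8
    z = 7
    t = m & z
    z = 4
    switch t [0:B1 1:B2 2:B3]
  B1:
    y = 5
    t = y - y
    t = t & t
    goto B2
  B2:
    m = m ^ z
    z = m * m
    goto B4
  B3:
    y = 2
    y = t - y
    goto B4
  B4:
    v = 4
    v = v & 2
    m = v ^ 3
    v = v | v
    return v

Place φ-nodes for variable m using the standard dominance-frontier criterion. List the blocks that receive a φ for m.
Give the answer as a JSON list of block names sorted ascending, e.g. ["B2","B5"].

Answer: ["B4"]

Analysis:
idom tree: B1←B0 B2←B0 B3←B0 B4←B0
Join-block Dom:
  B2: preds {B0,B1}: {B0} ∩ {B0,B1} = {B0}; idom=B0
  B4: preds {B2,B3}: {B0,B2} ∩ {B0,B3} = {B0}; idom=B0

DF derivation:
  join B2 pred B0: · stop@B0
  join B2 pred B1: B1 stop@B0
  join B4 pred B2: B2 stop@B0
  join B4 pred B3: B3 stop@B0
  B0: DF=∅
  B1: DF={B2}
  B2: DF={B4}
  B3: DF={B4}
  B4: DF=∅

φ for m: defs {B0,B2,B4}
  DF⁺ = {B4}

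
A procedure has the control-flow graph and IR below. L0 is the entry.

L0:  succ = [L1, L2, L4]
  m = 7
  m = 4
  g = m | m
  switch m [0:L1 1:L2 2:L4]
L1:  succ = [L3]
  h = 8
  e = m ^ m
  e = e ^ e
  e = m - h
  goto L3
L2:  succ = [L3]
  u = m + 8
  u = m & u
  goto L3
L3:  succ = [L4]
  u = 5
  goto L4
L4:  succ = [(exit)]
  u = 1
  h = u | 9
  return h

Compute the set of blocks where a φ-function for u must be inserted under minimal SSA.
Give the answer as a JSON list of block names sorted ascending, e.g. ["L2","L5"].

Answer: ["L3", "L4"]

Derivation:
idom tree: L1←L0 L2←L0 L3←L0 L4←L0
Join-block Dom:
  L3: preds {L1,L2}: {L0,L1} ∩ {L0,L2} = {L0}; idom=L0
  L4: preds {L0,L3}: {L0} ∩ {L0,L3} = {L0}; idom=L0

DF walk-up:
  join L3 pred L1: L1 stop@L0
  join L3 pred L2: L2 stop@L0
  join L4 pred L0: · stop@L0
  join L4 pred L3: L3 stop@L0
  L0: DF=∅
  L1: DF={L3}
  L2: DF={L3}
  L3: DF={L4}
  L4: DF=∅

φ for u: defs {L2,L3,L4}
  DF⁺ = {L3,L4}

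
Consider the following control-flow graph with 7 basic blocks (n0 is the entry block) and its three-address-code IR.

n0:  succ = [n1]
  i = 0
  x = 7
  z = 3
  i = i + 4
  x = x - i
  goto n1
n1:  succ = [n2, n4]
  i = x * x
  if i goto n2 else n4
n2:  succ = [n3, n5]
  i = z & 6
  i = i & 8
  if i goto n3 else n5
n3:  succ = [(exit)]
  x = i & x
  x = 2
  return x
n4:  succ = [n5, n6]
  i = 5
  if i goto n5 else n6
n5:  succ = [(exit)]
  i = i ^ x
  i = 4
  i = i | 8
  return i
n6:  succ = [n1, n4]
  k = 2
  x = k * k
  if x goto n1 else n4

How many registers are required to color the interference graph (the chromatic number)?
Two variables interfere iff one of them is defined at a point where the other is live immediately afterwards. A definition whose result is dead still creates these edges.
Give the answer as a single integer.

Block summaries:
  n0: {i,x,z} / ∅
  n1: {i} / {x}
  n2: {i} / {z}
  n3: {x} / {i,x}
  n4: {i} / ∅
  n5: {i} / {i,x}
  n6: {k,x} / ∅

Backward fixpoint:
  n0: in=∅ out={x,z}
  n1: in={x,z} out={x,z}
  n2: in={x,z} out={i,x}
  n3: in={i,x} out=∅
  n4: in={x,z} out={i,x,z}
  n5: in={i,x} out=∅
  n6: in={z} out={x,z}

Conflict graph:
  i — {x,z}
  k — {z}
  x — {i,z}
  z — {i,k,x}

Chromatic number:
  lower bound: {i,x,z} mutually conflict ⇒ χ ≥ 3
  3-colouring: R0={z}  R1={i,k}  R2={x}
  χ = 3

Answer: 3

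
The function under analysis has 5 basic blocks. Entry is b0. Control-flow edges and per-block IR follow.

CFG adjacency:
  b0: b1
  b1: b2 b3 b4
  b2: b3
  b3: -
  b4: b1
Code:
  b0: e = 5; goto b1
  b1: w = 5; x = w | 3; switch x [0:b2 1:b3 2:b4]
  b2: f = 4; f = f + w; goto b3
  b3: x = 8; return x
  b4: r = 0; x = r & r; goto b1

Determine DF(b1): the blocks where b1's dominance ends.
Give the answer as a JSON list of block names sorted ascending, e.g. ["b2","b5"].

Answer: ["b1"]

Analysis:
idom tree: b1←b0 b2←b1 b3←b1 b4←b1
Dom∩ at merges:
  b1: preds {b0,b4}: {b0} ∩ {b0,b1,b4} = {b0}; idom=b0
  b3: preds {b1,b2}: {b0,b1} ∩ {b0,b1,b2} = {b0,b1}; idom=b1

DF derivation:
  join b1 pred b0: · stop@b0
  join b1 pred b4: b4→b1 stop@b0
  join b3 pred b1: · stop@b1
  join b3 pred b2: b2 stop@b1
  b0 → ∅
  b1 → {b1}
  b2 → {b3}
  b3 → ∅
  b4 → {b1}

DF(b1) = ["b1"]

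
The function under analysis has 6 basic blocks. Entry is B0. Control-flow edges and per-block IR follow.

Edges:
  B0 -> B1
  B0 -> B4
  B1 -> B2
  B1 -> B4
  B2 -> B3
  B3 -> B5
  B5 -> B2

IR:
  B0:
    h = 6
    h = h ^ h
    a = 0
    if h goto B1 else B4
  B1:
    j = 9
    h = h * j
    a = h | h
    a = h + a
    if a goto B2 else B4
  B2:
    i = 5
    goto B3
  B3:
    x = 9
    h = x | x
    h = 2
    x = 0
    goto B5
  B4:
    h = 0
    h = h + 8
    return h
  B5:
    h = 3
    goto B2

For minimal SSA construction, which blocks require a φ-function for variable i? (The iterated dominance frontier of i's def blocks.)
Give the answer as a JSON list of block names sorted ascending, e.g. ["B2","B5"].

Answer: ["B2"]

Analysis:
idom tree: B1←B0 B2←B1 B3←B2 B4←B0 B5←B3
Dom∩ at merges:
  B2: preds {B1,B5}: {B0,B1} ∩ {B0,B1,B2,B3,B5} = {B0,B1}; idom=B1
  B4: preds {B0,B1}: {B0} ∩ {B0,B1} = {B0}; idom=B0

Frontier:
  join B2 pred B1: · stop@B1
  join B2 pred B5: B5→B3→B2 stop@B1
  join B4 pred B0: · stop@B0
  join B4 pred B1: B1 stop@B0
  B0 → ∅
  B1 → {B4}
  B2 → {B2}
  B3 → {B2}
  B4 → ∅
  B5 → {B2}

φ for i: defs {B2}
  DF⁺ = {B2}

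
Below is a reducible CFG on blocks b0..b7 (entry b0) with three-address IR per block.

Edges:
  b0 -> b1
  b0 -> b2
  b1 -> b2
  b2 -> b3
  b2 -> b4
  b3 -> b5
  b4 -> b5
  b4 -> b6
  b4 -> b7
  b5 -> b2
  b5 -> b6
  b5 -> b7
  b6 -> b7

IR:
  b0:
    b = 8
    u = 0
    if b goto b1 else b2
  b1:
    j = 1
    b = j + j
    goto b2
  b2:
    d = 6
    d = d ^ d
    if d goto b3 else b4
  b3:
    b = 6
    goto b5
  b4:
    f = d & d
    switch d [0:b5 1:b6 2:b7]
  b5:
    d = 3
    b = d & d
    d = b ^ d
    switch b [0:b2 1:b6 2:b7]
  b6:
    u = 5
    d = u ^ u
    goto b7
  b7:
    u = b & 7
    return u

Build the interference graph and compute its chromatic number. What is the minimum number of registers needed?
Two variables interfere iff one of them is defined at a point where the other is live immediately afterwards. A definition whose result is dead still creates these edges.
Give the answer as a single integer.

Answer: 3

Working:
Per-block:
  b0: def={b,u} ue=∅
  b1: def={b,j} ue=∅
  b2: def={d} ue=∅
  b3: def={b} ue=∅
  b4: def={f} ue={d}
  b5: def={b,d} ue=∅
  b6: def={d,u} ue=∅
  b7: def={u} ue={b}

Live sets:
  live b0: ∅→{b}
  live b1: ∅→{b}
  live b2: {b}→{b,d}
  live b3: ∅→∅
  live b4: {b,d}→{b}
  live b5: ∅→{b}
  live b6: {b}→{b}
  live b7: {b}→∅

Interference:
  b — {d,f,u}
  d — {b,f}
  f — {b,d}
  j — ∅
  u — {b}

Registers:
  clique {b,d,f} ⇒ need ≥ 3
  assign b→r0 d→r1 f→r2 j→r0 u→r1 — no edge inside a register ⇒ χ ≤ 3
  χ = 3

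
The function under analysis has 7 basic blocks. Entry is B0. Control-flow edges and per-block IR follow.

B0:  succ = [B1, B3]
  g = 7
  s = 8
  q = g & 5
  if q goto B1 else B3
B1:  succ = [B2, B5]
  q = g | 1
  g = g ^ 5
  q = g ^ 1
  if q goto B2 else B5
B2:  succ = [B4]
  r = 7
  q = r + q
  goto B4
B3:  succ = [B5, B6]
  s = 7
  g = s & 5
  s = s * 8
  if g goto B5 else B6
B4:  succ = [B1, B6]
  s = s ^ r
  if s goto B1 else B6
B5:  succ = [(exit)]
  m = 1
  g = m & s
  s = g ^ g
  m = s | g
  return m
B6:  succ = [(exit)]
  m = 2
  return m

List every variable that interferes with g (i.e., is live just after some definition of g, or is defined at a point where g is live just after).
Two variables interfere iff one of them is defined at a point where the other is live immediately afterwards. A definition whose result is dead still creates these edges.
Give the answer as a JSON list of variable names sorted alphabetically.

Answer: ["q", "r", "s"]

Derivation:
Per-block:
  B0 def {g,q,s} use ∅
  B1 def {g,q} use {g}
  B2 def {q,r} use {q}
  B3 def {g,s} use ∅
  B4 def {s} use {r,s}
  B5 def {g,m,s} use {s}
  B6 def {m} use ∅

Live sets:
  live B0: ∅→{g,s}
  live B1: {g,s}→{g,q,s}
  live B2: {g,q,s}→{g,r,s}
  live B3: ∅→{s}
  live B4: {g,r,s}→{g,s}
  live B5: {s}→∅
  live B6: ∅→∅

Conflict graph:
  g — {q,r,s}
  m — {s}
  q — {g,r,s}
  r — {g,q,s}
  s — {g,m,q,r}

N(g) = ["q", "r", "s"]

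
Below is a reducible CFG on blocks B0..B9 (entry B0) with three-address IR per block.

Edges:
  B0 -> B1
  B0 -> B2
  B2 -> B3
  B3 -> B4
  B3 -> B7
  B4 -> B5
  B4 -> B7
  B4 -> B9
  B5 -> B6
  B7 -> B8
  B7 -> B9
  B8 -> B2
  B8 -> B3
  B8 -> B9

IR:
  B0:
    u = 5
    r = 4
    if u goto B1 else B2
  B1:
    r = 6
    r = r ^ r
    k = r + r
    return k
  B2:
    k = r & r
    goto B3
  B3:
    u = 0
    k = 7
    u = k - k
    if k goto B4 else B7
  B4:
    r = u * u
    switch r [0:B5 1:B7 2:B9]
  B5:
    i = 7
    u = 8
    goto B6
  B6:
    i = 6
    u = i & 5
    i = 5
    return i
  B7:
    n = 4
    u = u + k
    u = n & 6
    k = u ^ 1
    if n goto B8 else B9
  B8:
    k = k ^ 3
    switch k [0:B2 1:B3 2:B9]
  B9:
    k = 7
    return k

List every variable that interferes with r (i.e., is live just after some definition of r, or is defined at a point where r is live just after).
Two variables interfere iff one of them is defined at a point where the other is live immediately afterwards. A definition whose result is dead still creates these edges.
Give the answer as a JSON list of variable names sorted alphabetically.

Answer: ["k", "n", "u"]

Analysis:
Per-block:
  B0 def {r,u} use ∅
  B1 def {k,r} use ∅
  B2 def {k} use {r}
  B3 def {k,u} use ∅
  B4 def {r} use {u}
  B5 def {i,u} use ∅
  B6 def {i,u} use ∅
  B7 def {k,n,u} use {k,u}
  B8 def {k} use {k}
  B9 def {k} use ∅

Live sets:
  B0: in=∅ out={r}
  B1: in=∅ out=∅
  B2: in={r} out={r}
  B3: in={r} out={k,r,u}
  B4: in={k,u} out={k,r,u}
  B5: in=∅ out=∅
  B6: in=∅ out=∅
  B7: in={k,r,u} out={k,r}
  B8: in={k,r} out={r}
  B9: in=∅ out=∅

Interference:
  i: ∅
  k: {n,r,u}
  n: {k,r,u}
  r: {k,n,u}
  u: {k,n,r}

N(r) = ["k", "n", "u"]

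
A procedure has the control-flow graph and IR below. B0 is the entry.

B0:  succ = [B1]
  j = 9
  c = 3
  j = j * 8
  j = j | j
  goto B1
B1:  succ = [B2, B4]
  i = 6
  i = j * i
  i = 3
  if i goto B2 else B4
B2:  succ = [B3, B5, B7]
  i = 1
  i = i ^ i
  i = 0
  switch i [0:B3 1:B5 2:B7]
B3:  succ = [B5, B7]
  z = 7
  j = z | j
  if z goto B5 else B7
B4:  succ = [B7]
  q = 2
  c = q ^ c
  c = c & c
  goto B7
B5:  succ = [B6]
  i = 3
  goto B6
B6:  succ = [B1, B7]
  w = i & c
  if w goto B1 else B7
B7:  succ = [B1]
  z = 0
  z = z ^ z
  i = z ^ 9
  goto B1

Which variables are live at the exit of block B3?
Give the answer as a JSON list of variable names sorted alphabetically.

Answer: ["c", "j"]

Derivation:
Per-block:
  B0: {c,j} / ∅
  B1: {i} / {j}
  B2: {i} / ∅
  B3: {j,z} / {j}
  B4: {c,q} / {c}
  B5: {i} / ∅
  B6: {w} / {c,i}
  B7: {i,z} / ∅

Backward fixpoint:
  B0: in=∅ out={c,j}
  B1: in={c,j} out={c,j}
  B2: in={c,j} out={c,j}
  B3: in={c,j} out={c,j}
  B4: in={c,j} out={c,j}
  B5: in={c,j} out={c,i,j}
  B6: in={c,i,j} out={c,j}
  B7: in={c,j} out={c,j}

live-out(B3) = ["c", "j"]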